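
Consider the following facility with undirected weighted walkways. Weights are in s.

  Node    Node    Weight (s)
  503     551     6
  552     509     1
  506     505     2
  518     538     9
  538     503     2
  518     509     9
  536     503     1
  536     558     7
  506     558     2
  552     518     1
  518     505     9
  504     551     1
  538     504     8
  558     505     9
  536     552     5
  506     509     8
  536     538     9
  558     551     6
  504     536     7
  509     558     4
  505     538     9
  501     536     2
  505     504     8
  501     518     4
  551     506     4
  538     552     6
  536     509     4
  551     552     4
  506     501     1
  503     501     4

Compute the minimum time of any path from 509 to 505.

8 s

Settle nodes by increasing distance from 509:
509: 0
552: 1  (via 509)
518: 2  (via 552)
536: 4  (via 509)
558: 4  (via 509)
551: 5  (via 552)
503: 5  (via 536)
506: 6  (via 558)
501: 6  (via 518)
504: 6  (via 551)
538: 7  (via 552)
505: 8  (via 506)
Shortest route: 509 → 558 → 506 → 505 = 8 s.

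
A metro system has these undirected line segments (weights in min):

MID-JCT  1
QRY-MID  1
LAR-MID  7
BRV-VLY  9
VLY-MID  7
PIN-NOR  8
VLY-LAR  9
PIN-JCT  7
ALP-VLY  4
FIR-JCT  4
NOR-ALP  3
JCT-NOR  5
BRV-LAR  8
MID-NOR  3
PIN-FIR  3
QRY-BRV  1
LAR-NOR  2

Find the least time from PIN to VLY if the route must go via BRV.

Shortest PIN→BRV: PIN → JCT → MID → QRY → BRV = 10
Best BRV to VLY: BRV → VLY costing 9
Total via BRV: 10 + 9 = 19 min.

19 min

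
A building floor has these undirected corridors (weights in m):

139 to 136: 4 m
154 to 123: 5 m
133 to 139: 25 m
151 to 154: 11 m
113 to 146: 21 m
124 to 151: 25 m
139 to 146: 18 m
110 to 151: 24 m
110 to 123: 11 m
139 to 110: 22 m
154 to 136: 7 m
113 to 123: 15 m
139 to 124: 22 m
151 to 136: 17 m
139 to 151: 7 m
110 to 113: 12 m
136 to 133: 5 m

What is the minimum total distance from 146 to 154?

Running Dijkstra from 146:
146: 0
139: 18  (via 146)
113: 21  (via 146)
136: 22  (via 139)
151: 25  (via 139)
133: 27  (via 136)
154: 29  (via 136)
Shortest route: 146 → 139 → 136 → 154 = 29 m.

29 m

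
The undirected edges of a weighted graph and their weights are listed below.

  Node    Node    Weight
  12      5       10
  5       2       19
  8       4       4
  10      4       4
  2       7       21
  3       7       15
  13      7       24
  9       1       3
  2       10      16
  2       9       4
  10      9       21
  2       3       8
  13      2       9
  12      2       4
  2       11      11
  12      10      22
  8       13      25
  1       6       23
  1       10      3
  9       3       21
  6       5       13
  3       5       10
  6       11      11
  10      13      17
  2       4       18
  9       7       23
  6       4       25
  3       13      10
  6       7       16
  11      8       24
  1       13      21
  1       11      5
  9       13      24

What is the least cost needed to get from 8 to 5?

Running Dijkstra from 8:
8: 0
4: 4  (via 8)
10: 8  (via 4)
1: 11  (via 10)
9: 14  (via 1)
11: 16  (via 1)
2: 18  (via 9)
12: 22  (via 2)
13: 25  (via 8)
3: 26  (via 2)
6: 27  (via 11)
5: 32  (via 12)
Shortest route: 8–4–10–1–9–2–12–5 = 32.

32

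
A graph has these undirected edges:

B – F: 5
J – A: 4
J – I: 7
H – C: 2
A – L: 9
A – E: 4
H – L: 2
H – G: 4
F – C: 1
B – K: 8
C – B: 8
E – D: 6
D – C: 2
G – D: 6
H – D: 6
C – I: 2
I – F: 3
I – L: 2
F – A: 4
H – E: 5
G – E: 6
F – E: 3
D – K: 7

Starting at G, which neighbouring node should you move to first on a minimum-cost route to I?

H

Enumerating some paths:
G - D - C - I: 6+2+2 = 10
G - H - C - F - I: 4+2+1+3 = 10
G - D - C - F - I: 6+2+1+3 = 12
G - H - C - I: 4+2+2 = 8
Cheapest is G - H - C - I at 8.
So from G the first move is to H.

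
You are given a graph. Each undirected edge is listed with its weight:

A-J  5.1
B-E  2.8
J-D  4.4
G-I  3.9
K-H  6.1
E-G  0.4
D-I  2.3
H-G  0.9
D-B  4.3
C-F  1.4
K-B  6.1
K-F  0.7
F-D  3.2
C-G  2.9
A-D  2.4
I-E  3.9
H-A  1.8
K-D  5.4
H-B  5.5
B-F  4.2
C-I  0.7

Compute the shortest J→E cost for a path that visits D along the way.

Best J to D: J → D costing 4.4
Shortest D→E: D → A → H → G → E = 5.5
Total via D: 4.4 + 5.5 = 9.9.

9.9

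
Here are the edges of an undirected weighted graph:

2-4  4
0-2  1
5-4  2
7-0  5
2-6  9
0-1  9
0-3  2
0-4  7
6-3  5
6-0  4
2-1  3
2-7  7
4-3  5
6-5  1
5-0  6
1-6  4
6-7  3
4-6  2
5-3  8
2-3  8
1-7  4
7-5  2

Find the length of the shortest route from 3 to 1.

6

Shortest distances from 3:
3: 0
0: 2  (via 3)
2: 3  (via 0)
4: 5  (via 3)
6: 5  (via 3)
1: 6  (via 2)
Shortest route: 3 → 0 → 2 → 1 = 6.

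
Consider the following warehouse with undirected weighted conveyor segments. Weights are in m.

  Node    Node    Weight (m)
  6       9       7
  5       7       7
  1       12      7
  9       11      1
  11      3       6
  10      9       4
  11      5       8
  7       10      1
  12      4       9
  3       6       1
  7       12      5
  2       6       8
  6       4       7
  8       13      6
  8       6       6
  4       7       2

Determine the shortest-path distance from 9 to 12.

10 m

Candidate routes:
9–10–7–12: 4+1+5 = 10
9–10–7–4–12: 4+1+2+9 = 16
9–6–4–7–12: 7+7+2+5 = 21
Cheapest is 9–10–7–12 at 10 m.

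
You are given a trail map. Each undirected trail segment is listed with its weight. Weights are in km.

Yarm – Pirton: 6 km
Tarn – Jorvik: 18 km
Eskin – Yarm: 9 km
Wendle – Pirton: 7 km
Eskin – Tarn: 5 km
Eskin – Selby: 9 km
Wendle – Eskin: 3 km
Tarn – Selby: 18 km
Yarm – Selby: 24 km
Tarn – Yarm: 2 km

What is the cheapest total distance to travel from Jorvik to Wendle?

26 km

Settle nodes by increasing distance from Jorvik:
Jorvik: 0
Tarn: 18  (via Jorvik)
Yarm: 20  (via Tarn)
Eskin: 23  (via Tarn)
Wendle: 26  (via Eskin)
Shortest route: Jorvik–Tarn–Eskin–Wendle = 26 km.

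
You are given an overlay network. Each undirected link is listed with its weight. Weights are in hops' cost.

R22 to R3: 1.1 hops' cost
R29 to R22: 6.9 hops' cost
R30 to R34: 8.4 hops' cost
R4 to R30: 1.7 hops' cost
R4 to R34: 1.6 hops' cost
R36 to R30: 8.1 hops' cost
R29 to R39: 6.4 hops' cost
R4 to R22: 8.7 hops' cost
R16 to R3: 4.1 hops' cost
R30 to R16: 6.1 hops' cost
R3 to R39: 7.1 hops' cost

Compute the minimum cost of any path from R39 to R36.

25.4 hops' cost

Settle nodes by increasing distance from R39:
R39: 0
R29: 6.4  (via R39)
R3: 7.1  (via R39)
R22: 8.2  (via R3)
R16: 11.2  (via R3)
R4: 16.9  (via R22)
R30: 17.3  (via R16)
R34: 18.5  (via R4)
R36: 25.4  (via R30)
Shortest route: R39 → R3 → R16 → R30 → R36 = 25.4 hops' cost.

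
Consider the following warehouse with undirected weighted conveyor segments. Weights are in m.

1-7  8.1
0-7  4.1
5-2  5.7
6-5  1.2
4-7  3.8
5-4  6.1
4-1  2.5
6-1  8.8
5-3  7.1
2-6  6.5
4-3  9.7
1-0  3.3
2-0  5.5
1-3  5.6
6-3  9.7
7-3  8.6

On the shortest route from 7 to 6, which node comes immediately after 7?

Candidate routes:
7 - 4 - 1 - 6: 3.8+2.5+8.8 = 15.1
7 - 0 - 2 - 6: 4.1+5.5+6.5 = 16.1
7 - 4 - 5 - 6: 3.8+6.1+1.2 = 11.1
7 - 0 - 1 - 6: 4.1+3.3+8.8 = 16.2
The minimum is 11.1 m via 7 - 4 - 5 - 6.
So from 7 the first move is to 4.

4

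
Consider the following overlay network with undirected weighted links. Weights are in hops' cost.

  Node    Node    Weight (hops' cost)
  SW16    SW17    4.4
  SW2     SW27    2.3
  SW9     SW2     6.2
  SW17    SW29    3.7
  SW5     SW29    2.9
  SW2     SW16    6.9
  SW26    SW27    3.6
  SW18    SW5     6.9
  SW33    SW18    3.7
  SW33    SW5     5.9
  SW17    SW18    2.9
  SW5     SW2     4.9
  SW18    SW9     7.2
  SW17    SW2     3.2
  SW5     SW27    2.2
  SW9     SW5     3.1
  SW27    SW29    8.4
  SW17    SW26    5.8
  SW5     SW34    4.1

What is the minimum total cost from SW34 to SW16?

Settle nodes by increasing distance from SW34:
SW34: 0
SW5: 4.1  (via SW34)
SW27: 6.3  (via SW5)
SW29: 7  (via SW5)
SW9: 7.2  (via SW5)
SW2: 8.6  (via SW27)
SW26: 9.9  (via SW27)
SW33: 10  (via SW5)
SW17: 10.7  (via SW29)
SW18: 11  (via SW5)
SW16: 15.1  (via SW17)
Shortest route: SW34 → SW5 → SW29 → SW17 → SW16 = 15.1 hops' cost.

15.1 hops' cost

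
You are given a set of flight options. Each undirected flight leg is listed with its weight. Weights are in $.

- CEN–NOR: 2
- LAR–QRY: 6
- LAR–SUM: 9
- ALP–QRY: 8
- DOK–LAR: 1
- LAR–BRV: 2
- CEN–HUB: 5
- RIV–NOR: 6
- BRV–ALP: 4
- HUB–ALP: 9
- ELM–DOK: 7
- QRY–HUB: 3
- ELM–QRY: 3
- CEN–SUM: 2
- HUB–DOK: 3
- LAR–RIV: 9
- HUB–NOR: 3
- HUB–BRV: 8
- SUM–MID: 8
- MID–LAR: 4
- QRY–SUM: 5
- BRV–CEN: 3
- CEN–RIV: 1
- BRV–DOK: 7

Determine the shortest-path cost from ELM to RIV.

$11

Settle nodes by increasing distance from ELM:
ELM: 0
QRY: 3  (via ELM)
HUB: 6  (via QRY)
DOK: 7  (via ELM)
SUM: 8  (via QRY)
LAR: 8  (via DOK)
NOR: 9  (via HUB)
BRV: 10  (via LAR)
CEN: 10  (via SUM)
ALP: 11  (via QRY)
RIV: 11  (via CEN)
Shortest route: ELM → QRY → SUM → CEN → RIV = $11.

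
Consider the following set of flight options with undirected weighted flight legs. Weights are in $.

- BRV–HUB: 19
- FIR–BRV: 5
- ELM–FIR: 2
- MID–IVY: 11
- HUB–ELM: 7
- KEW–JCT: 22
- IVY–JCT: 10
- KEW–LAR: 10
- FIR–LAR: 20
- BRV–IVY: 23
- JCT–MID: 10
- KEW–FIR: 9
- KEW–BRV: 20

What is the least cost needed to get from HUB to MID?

Enumerating some paths:
HUB → ELM → FIR → BRV → IVY → MID: 7+2+5+23+11 = 48
HUB → BRV → IVY → MID: 19+23+11 = 53
HUB → ELM → FIR → KEW → JCT → MID: 7+2+9+22+10 = 50
HUB → ELM → FIR → BRV → IVY → JCT → MID: 7+2+5+23+10+10 = 57
The minimum is $48 via HUB → ELM → FIR → BRV → IVY → MID.

$48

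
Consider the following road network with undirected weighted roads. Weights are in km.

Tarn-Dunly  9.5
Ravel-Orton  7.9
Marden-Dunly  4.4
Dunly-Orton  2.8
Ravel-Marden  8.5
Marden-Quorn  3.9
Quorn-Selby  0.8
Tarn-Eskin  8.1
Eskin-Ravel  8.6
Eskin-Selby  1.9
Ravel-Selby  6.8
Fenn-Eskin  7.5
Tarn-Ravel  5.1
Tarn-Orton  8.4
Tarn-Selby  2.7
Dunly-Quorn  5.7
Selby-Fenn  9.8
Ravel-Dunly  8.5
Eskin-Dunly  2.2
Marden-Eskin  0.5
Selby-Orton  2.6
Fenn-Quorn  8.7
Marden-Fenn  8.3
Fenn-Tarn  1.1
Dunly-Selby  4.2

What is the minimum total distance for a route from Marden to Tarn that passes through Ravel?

13.6 km

Shortest Marden→Ravel: Marden → Ravel = 8.5
Shortest Ravel→Tarn: Ravel → Tarn = 5.1
Total via Ravel: 8.5 + 5.1 = 13.6 km.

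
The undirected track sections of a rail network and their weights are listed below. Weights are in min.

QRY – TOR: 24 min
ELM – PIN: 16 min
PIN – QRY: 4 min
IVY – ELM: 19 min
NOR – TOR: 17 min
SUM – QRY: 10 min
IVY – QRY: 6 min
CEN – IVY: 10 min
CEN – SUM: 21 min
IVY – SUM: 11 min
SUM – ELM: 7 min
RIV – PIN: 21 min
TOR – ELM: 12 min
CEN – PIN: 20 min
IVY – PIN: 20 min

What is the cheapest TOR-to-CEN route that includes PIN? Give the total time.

48 min

Shortest TOR→PIN: TOR–ELM–PIN = 28
Shortest PIN→CEN: PIN–CEN = 20
Total via PIN: 28 + 20 = 48 min.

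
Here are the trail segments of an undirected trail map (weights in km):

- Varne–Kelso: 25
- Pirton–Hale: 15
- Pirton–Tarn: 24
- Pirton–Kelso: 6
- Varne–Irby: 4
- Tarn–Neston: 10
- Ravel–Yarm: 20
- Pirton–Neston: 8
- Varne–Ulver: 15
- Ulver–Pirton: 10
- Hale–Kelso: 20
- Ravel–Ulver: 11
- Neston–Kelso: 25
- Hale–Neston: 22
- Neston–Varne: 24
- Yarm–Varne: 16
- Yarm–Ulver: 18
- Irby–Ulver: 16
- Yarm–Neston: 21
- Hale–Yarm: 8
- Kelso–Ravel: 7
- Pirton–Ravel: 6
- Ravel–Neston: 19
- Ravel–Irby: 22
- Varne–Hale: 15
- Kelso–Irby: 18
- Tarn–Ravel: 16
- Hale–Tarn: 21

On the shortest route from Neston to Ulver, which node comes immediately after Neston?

Pirton

Candidate routes:
Neston → Pirton → Ravel → Ulver: 8+6+11 = 25
Neston → Ravel → Ulver: 19+11 = 30
Neston → Pirton → Kelso → Ravel → Ulver: 8+6+7+11 = 32
Neston → Pirton → Ulver: 8+10 = 18
Cheapest is Neston → Pirton → Ulver at 18 km.
So from Neston the first move is to Pirton.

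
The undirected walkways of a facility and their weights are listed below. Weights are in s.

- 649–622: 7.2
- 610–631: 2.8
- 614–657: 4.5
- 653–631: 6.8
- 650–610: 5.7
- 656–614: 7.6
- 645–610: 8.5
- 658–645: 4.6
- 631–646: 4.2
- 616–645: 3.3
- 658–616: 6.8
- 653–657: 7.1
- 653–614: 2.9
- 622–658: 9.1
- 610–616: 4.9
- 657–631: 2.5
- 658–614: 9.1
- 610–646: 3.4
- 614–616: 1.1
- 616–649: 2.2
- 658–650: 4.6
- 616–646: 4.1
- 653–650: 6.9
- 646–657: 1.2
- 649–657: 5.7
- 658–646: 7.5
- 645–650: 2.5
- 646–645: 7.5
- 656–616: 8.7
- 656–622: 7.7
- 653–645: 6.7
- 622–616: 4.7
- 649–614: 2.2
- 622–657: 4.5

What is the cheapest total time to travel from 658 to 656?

Running Dijkstra from 658:
658: 0
650: 4.6  (via 658)
645: 4.6  (via 658)
616: 6.8  (via 658)
646: 7.5  (via 658)
614: 7.9  (via 616)
657: 8.7  (via 646)
649: 9  (via 616)
622: 9.1  (via 658)
610: 10.3  (via 650)
653: 10.8  (via 614)
631: 11.2  (via 657)
656: 15.5  (via 616)
Shortest route: 658 → 616 → 656 = 15.5 s.

15.5 s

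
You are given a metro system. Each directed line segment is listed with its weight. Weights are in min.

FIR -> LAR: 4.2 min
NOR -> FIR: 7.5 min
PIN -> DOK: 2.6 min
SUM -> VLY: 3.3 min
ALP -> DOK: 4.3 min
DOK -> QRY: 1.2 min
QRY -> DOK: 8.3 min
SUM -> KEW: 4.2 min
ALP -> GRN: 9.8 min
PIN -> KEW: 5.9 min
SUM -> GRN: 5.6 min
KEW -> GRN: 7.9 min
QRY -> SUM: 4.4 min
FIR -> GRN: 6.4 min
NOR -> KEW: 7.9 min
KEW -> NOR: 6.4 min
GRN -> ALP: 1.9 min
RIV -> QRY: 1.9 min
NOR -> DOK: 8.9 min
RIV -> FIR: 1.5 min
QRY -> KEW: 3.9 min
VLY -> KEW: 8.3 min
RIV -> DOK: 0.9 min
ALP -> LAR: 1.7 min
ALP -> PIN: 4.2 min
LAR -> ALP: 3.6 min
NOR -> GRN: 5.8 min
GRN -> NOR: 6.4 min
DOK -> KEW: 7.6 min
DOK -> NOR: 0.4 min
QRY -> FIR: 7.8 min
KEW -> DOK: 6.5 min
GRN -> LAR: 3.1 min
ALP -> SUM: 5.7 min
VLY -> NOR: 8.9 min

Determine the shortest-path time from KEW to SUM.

12.1 min

Enumerating some paths:
KEW → GRN → ALP → SUM: 7.9+1.9+5.7 = 15.5
KEW → DOK → QRY → SUM: 6.5+1.2+4.4 = 12.1
Cheapest is KEW → DOK → QRY → SUM at 12.1 min.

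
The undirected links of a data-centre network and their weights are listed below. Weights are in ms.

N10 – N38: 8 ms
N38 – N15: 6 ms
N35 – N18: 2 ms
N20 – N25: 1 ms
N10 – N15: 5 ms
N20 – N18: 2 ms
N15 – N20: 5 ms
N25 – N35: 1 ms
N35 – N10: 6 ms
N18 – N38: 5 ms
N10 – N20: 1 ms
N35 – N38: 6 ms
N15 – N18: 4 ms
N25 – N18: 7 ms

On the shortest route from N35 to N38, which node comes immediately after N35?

N38

Compare a few routes:
N35–N25–N20–N10–N38: 1+1+1+8 = 11
N35–N18–N38: 2+5 = 7
N35–N25–N20–N18–N38: 1+1+2+5 = 9
N35–N38: 6 = 6
The minimum is 6 ms via N35–N38.
So from N35 the first move is to N38.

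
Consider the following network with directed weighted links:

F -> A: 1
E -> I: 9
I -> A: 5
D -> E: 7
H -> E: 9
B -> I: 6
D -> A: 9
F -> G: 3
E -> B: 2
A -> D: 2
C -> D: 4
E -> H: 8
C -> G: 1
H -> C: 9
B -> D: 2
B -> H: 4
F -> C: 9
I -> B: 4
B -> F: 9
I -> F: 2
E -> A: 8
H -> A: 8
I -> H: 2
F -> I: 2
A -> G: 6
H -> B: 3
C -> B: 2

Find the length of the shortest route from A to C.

Enumerating some paths:
A → D → E → B → H → C: 2+7+2+4+9 = 24
A → D → E → H → C: 2+7+8+9 = 26
The minimum is 24 via A → D → E → B → H → C.

24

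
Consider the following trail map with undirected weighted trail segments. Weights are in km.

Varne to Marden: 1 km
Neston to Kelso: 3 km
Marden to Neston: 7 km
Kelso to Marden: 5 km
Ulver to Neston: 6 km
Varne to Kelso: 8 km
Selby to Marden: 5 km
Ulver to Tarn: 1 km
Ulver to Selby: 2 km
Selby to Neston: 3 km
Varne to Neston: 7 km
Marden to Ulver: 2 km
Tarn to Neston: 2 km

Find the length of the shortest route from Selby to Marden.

Enumerating some paths:
Selby - Marden: 5 = 5
Selby - Neston - Marden: 3+7 = 10
Selby - Ulver - Marden: 2+2 = 4
Selby - Neston - Tarn - Ulver - Marden: 3+2+1+2 = 8
Cheapest is Selby - Ulver - Marden at 4 km.

4 km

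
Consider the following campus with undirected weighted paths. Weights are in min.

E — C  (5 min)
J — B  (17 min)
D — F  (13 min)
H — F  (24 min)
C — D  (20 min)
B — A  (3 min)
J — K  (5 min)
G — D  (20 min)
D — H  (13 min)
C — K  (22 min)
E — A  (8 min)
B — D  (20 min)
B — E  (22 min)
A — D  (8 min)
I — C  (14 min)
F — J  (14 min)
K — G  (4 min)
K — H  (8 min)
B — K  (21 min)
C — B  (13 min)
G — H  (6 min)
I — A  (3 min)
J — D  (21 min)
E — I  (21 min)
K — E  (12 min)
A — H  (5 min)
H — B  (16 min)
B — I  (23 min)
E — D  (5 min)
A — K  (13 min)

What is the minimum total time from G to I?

Compare a few routes:
G - K - H - A - I: 4+8+5+3 = 20
G - K - A - I: 4+13+3 = 20
G - H - A - I: 6+5+3 = 14
The minimum is 14 min via G - H - A - I.

14 min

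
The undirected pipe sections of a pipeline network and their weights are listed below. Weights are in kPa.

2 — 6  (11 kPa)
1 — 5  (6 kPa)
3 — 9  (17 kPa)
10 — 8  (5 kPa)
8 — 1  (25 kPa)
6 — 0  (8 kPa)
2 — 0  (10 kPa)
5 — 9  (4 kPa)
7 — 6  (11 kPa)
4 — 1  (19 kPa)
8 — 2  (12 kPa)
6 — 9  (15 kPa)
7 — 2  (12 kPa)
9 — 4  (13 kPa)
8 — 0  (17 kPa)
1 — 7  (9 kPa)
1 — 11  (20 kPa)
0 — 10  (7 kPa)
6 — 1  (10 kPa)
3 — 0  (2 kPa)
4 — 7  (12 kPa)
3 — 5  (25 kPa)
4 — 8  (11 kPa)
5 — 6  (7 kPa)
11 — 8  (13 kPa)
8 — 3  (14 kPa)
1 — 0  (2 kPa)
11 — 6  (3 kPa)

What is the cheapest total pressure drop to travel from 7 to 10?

18 kPa

Candidate routes:
7 - 4 - 8 - 10: 12+11+5 = 28
7 - 1 - 0 - 10: 9+2+7 = 18
7 - 6 - 0 - 10: 11+8+7 = 26
The minimum is 18 kPa via 7 - 1 - 0 - 10.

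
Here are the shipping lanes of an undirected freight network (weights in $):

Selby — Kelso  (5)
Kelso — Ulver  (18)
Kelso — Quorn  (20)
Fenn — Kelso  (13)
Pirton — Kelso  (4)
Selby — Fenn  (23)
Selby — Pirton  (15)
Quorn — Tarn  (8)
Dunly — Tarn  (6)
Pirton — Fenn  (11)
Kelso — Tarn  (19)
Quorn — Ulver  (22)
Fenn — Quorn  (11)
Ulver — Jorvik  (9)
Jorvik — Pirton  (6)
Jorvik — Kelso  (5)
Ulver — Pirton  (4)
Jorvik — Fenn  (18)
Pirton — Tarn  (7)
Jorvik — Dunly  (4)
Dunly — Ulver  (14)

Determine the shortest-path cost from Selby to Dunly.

Candidate routes:
Selby → Kelso → Jorvik → Dunly: 5+5+4 = 14
Selby → Kelso → Pirton → Jorvik → Dunly: 5+4+6+4 = 19
Cheapest is Selby → Kelso → Jorvik → Dunly at $14.

$14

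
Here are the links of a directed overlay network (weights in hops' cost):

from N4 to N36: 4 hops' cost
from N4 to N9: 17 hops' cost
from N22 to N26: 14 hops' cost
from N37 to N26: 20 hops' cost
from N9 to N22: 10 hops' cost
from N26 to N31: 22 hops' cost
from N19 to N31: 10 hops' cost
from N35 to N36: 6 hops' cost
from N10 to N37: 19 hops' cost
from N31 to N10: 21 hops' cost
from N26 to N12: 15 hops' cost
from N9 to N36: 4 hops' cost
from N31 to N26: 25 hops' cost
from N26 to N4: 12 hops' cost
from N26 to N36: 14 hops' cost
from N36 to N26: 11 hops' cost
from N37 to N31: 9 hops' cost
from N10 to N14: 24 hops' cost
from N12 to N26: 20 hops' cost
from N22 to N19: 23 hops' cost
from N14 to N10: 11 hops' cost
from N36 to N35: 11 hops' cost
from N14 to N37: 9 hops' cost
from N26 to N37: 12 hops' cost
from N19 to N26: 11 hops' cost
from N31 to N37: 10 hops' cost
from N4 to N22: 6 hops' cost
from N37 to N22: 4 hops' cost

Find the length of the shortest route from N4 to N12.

Running Dijkstra from N4:
N4: 0
N36: 4  (via N4)
N22: 6  (via N4)
N35: 15  (via N36)
N26: 15  (via N36)
N9: 17  (via N4)
N37: 27  (via N26)
N19: 29  (via N22)
N12: 30  (via N26)
Shortest route: N4 → N36 → N26 → N12 = 30 hops' cost.

30 hops' cost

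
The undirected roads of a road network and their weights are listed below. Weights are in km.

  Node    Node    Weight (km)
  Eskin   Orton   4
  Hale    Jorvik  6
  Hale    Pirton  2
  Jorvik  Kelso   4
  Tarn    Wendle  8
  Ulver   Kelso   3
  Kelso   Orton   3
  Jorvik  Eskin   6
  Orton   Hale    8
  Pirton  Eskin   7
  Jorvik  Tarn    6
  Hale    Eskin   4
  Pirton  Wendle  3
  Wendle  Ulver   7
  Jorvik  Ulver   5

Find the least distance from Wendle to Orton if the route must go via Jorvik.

Best Wendle to Jorvik: Wendle–Pirton–Hale–Jorvik costing 11
Shortest Jorvik→Orton: Jorvik–Kelso–Orton = 7
Total via Jorvik: 11 + 7 = 18 km.

18 km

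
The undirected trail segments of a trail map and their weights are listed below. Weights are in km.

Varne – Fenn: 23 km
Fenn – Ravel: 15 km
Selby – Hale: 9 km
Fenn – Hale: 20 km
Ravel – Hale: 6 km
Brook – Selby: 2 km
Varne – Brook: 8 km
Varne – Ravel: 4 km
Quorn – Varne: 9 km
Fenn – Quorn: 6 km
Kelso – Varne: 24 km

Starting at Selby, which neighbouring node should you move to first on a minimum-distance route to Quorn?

Compare a few routes:
Selby → Brook → Varne → Quorn: 2+8+9 = 19
Selby → Hale → Ravel → Varne → Quorn: 9+6+4+9 = 28
The minimum is 19 km via Selby → Brook → Varne → Quorn.
So from Selby the first move is to Brook.

Brook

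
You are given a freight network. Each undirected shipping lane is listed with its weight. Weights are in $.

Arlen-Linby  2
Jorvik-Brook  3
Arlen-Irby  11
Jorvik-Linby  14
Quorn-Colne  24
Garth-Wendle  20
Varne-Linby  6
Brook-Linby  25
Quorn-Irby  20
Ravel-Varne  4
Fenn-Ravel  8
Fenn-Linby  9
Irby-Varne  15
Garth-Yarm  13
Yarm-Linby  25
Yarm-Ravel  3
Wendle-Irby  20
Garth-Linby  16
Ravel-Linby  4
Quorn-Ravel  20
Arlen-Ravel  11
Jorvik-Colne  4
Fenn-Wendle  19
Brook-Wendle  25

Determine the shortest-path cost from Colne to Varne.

Shortest distances from Colne:
Colne: 0
Jorvik: 4  (via Colne)
Brook: 7  (via Jorvik)
Linby: 18  (via Jorvik)
Arlen: 20  (via Linby)
Ravel: 22  (via Linby)
Quorn: 24  (via Colne)
Varne: 24  (via Linby)
Shortest route: Colne–Jorvik–Linby–Varne = $24.

$24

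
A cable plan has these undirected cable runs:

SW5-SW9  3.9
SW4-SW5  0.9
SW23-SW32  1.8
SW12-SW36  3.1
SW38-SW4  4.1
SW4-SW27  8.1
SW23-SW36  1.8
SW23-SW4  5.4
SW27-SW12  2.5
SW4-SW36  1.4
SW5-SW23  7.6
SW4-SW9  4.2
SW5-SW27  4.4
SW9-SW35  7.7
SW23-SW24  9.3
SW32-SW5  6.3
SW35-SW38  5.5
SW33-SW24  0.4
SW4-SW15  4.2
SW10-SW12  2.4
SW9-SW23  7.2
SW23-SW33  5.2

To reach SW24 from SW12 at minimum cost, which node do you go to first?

Enumerating some paths:
SW12 - SW36 - SW4 - SW23 - SW33 - SW24: 3.1+1.4+5.4+5.2+0.4 = 15.5
SW12 - SW36 - SW23 - SW24: 3.1+1.8+9.3 = 14.2
SW12 - SW27 - SW5 - SW4 - SW36 - SW23 - SW33 - SW24: 2.5+4.4+0.9+1.4+1.8+5.2+0.4 = 16.6
SW12 - SW36 - SW23 - SW33 - SW24: 3.1+1.8+5.2+0.4 = 10.5
Cheapest is SW12 - SW36 - SW23 - SW33 - SW24 at 10.5.
So from SW12 the first move is to SW36.

SW36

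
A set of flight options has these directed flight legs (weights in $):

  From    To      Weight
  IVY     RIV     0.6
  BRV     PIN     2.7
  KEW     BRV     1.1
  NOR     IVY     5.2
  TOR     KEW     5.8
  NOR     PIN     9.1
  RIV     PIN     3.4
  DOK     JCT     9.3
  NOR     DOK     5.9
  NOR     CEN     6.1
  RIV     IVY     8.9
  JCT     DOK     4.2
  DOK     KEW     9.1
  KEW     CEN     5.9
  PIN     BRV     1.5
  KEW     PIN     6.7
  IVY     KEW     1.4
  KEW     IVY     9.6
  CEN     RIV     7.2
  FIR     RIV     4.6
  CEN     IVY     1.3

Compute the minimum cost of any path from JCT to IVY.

Shortest distances from JCT:
JCT: 0
DOK: 4.2  (via JCT)
KEW: 13.3  (via DOK)
BRV: 14.4  (via KEW)
PIN: 17.1  (via BRV)
CEN: 19.2  (via KEW)
IVY: 20.5  (via CEN)
Shortest route: JCT → DOK → KEW → CEN → IVY = $20.5.

$20.5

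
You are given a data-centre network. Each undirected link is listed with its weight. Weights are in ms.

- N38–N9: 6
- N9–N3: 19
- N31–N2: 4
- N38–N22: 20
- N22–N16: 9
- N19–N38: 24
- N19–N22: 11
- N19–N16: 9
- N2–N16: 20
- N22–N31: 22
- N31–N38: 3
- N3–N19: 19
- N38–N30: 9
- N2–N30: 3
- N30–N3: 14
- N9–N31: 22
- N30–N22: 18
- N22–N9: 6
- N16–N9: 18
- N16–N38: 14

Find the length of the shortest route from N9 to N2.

13 ms

Enumerating some paths:
N9 → N31 → N2: 22+4 = 26
N9 → N38 → N31 → N2: 6+3+4 = 13
N9 → N38 → N30 → N2: 6+9+3 = 18
The minimum is 13 ms via N9 → N38 → N31 → N2.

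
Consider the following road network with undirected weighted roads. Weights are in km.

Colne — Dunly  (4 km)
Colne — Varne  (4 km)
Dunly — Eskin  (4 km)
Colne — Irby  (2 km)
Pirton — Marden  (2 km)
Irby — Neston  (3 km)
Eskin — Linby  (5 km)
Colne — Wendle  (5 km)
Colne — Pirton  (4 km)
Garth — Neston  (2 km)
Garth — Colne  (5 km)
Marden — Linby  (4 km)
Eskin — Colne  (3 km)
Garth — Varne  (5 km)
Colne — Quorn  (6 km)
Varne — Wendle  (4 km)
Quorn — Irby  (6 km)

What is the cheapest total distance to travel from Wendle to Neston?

10 km

Shortest distances from Wendle:
Wendle: 0
Varne: 4  (via Wendle)
Colne: 5  (via Wendle)
Irby: 7  (via Colne)
Eskin: 8  (via Colne)
Pirton: 9  (via Colne)
Garth: 9  (via Varne)
Dunly: 9  (via Colne)
Neston: 10  (via Irby)
Shortest route: Wendle–Colne–Irby–Neston = 10 km.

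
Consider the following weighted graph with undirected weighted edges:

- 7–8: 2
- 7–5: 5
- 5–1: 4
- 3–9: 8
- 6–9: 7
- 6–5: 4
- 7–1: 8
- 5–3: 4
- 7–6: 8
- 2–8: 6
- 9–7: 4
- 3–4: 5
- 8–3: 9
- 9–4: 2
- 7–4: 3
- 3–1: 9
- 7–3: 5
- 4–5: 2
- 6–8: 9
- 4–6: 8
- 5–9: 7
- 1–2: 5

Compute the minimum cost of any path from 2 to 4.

Candidate routes:
2 → 8 → 7 → 9 → 4: 6+2+4+2 = 14
2 → 8 → 7 → 4: 6+2+3 = 11
The minimum is 11 via 2 → 8 → 7 → 4.

11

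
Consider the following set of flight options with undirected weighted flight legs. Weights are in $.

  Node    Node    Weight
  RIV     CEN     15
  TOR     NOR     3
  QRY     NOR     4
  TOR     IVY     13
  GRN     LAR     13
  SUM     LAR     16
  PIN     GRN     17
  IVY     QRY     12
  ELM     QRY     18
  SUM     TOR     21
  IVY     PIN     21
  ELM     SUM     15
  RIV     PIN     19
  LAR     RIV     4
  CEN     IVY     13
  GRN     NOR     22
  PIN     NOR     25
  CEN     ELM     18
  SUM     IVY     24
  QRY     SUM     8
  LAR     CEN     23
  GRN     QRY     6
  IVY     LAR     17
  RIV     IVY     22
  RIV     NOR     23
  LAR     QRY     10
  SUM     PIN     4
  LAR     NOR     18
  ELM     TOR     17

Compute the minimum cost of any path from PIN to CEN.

$34

Settle nodes by increasing distance from PIN:
PIN: 0
SUM: 4  (via PIN)
QRY: 12  (via SUM)
NOR: 16  (via QRY)
GRN: 17  (via PIN)
ELM: 19  (via SUM)
RIV: 19  (via PIN)
TOR: 19  (via NOR)
LAR: 20  (via SUM)
IVY: 21  (via PIN)
CEN: 34  (via RIV)
Shortest route: PIN–RIV–CEN = $34.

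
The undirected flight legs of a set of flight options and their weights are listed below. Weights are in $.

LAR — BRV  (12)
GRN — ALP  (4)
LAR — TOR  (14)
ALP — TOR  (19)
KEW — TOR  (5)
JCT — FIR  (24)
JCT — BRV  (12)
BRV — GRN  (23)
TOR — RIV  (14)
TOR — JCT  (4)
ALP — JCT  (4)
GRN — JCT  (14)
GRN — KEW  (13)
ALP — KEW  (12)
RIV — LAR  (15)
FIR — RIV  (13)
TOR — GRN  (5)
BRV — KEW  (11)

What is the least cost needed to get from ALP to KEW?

Settle nodes by increasing distance from ALP:
ALP: 0
GRN: 4  (via ALP)
JCT: 4  (via ALP)
TOR: 8  (via JCT)
KEW: 12  (via ALP)
Shortest route: ALP–KEW = $12.

$12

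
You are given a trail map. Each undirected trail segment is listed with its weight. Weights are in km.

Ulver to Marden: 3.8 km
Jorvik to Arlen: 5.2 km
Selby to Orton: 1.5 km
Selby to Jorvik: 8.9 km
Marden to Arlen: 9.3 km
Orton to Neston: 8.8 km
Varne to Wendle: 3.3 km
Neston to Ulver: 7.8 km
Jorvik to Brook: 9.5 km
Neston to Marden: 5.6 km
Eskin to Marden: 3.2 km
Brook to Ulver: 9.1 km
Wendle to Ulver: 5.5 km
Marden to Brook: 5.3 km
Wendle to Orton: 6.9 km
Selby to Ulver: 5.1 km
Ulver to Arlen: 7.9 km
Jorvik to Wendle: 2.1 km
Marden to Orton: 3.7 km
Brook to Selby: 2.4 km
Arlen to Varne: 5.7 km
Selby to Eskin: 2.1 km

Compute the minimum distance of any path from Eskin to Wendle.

10.5 km

Running Dijkstra from Eskin:
Eskin: 0
Selby: 2.1  (via Eskin)
Marden: 3.2  (via Eskin)
Orton: 3.6  (via Selby)
Brook: 4.5  (via Selby)
Ulver: 7  (via Marden)
Neston: 8.8  (via Marden)
Wendle: 10.5  (via Orton)
Shortest route: Eskin → Selby → Orton → Wendle = 10.5 km.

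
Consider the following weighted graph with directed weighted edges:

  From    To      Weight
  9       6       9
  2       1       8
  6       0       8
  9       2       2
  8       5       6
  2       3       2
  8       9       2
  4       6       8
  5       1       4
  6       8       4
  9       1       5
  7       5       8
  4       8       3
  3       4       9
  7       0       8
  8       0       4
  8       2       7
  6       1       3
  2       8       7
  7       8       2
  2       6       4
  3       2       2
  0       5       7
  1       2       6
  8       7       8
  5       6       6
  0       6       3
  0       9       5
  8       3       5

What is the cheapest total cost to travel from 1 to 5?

Enumerating some paths:
1 - 2 - 8 - 5: 6+7+6 = 19
1 - 2 - 8 - 0 - 5: 6+7+4+7 = 24
1 - 2 - 6 - 8 - 5: 6+4+4+6 = 20
Cheapest is 1 - 2 - 8 - 5 at 19.

19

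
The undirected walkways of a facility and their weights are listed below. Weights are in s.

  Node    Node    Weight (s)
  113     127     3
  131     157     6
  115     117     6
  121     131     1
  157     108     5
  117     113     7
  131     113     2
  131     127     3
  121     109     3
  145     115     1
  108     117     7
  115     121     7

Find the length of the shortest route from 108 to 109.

Shortest distances from 108:
108: 0
157: 5  (via 108)
117: 7  (via 108)
131: 11  (via 157)
121: 12  (via 131)
115: 13  (via 117)
113: 13  (via 131)
127: 14  (via 131)
145: 14  (via 115)
109: 15  (via 121)
Shortest route: 108–157–131–121–109 = 15 s.

15 s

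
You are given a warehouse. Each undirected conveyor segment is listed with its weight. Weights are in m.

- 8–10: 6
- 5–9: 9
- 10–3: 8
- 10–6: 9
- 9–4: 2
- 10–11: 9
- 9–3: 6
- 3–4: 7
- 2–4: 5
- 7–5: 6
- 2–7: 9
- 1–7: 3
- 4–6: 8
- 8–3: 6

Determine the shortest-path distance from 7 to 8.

Compare a few routes:
7 → 2 → 4 → 9 → 3 → 8: 9+5+2+6+6 = 28
7 → 2 → 4 → 3 → 8: 9+5+7+6 = 27
Cheapest is 7 → 2 → 4 → 3 → 8 at 27 m.

27 m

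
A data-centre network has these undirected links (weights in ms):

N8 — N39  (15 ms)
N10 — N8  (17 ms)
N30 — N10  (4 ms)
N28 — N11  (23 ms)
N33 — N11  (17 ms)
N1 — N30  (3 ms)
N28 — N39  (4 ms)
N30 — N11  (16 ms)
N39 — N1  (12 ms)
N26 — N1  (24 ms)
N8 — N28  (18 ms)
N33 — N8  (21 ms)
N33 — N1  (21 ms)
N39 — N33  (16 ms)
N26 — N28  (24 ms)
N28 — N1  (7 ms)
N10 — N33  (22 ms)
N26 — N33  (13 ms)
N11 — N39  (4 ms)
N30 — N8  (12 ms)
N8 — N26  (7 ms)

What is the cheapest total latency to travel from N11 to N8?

Shortest distances from N11:
N11: 0
N39: 4  (via N11)
N28: 8  (via N39)
N1: 15  (via N28)
N30: 16  (via N11)
N33: 17  (via N11)
N8: 19  (via N39)
Shortest route: N11–N39–N8 = 19 ms.

19 ms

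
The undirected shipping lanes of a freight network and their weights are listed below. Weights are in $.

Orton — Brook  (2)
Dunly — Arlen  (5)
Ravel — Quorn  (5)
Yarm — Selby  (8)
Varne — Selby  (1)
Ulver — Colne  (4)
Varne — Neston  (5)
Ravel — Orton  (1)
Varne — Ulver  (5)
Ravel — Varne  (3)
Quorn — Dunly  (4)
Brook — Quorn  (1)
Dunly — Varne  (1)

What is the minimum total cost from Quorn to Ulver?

$10

Settle nodes by increasing distance from Quorn:
Quorn: 0
Brook: 1  (via Quorn)
Orton: 3  (via Brook)
Ravel: 4  (via Orton)
Dunly: 4  (via Quorn)
Varne: 5  (via Dunly)
Selby: 6  (via Varne)
Arlen: 9  (via Dunly)
Neston: 10  (via Varne)
Ulver: 10  (via Varne)
Shortest route: Quorn–Dunly–Varne–Ulver = $10.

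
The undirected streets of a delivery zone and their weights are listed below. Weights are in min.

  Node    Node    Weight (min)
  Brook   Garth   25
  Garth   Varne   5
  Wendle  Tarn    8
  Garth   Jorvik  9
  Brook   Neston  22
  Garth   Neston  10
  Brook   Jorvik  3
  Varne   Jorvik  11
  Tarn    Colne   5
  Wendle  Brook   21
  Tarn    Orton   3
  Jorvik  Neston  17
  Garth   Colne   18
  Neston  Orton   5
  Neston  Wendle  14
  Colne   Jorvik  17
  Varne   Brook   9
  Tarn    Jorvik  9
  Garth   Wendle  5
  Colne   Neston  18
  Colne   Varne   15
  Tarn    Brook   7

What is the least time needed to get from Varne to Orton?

Running Dijkstra from Varne:
Varne: 0
Garth: 5  (via Varne)
Brook: 9  (via Varne)
Wendle: 10  (via Garth)
Jorvik: 11  (via Varne)
Neston: 15  (via Garth)
Colne: 15  (via Varne)
Tarn: 16  (via Brook)
Orton: 19  (via Tarn)
Shortest route: Varne → Brook → Tarn → Orton = 19 min.

19 min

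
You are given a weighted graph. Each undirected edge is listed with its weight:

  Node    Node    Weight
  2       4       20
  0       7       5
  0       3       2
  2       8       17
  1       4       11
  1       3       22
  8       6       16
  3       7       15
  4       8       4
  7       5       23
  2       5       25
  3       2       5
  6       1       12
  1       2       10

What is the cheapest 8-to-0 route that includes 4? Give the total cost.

31

Best 8 to 4: 8 → 4 costing 4
Shortest 4→0: 4 → 2 → 3 → 0 = 27
Total via 4: 4 + 27 = 31.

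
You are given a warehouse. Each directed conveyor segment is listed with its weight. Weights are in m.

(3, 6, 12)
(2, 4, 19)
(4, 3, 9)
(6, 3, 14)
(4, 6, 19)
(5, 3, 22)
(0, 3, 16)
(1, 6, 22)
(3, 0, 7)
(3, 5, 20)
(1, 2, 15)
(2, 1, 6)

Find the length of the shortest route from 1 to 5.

Candidate routes:
1 → 2 → 4 → 3 → 5: 15+19+9+20 = 63
1 → 6 → 3 → 5: 22+14+20 = 56
1 → 2 → 4 → 6 → 3 → 5: 15+19+19+14+20 = 87
Cheapest is 1 → 6 → 3 → 5 at 56 m.

56 m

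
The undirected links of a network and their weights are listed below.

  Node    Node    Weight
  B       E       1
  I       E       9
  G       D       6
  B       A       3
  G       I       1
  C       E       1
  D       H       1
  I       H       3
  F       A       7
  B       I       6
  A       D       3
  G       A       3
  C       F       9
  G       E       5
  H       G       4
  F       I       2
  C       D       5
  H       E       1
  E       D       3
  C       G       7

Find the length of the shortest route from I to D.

Candidate routes:
I - G - D: 1+6 = 7
I - H - D: 3+1 = 4
I - G - A - D: 1+3+3 = 7
I - G - H - D: 1+4+1 = 6
The minimum is 4 via I - H - D.

4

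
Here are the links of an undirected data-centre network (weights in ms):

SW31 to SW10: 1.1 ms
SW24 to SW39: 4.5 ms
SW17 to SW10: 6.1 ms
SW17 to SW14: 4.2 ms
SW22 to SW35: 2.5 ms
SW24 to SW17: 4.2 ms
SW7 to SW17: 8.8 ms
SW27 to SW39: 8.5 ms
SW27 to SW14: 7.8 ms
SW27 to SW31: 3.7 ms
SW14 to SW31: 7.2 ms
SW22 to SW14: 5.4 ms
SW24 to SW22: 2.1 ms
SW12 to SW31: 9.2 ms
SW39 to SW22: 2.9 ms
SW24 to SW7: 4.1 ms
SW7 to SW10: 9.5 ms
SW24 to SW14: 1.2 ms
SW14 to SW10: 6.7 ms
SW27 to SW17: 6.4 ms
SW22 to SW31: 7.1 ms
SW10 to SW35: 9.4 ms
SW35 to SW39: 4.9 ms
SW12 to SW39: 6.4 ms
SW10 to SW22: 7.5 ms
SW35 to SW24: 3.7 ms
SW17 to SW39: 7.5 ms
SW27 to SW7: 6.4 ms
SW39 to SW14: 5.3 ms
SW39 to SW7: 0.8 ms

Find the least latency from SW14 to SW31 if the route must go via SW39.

15.3 ms

Best SW14 to SW39: SW14 → SW39 costing 5.3
Shortest SW39→SW31: SW39 → SW22 → SW31 = 10
Total via SW39: 5.3 + 10 = 15.3 ms.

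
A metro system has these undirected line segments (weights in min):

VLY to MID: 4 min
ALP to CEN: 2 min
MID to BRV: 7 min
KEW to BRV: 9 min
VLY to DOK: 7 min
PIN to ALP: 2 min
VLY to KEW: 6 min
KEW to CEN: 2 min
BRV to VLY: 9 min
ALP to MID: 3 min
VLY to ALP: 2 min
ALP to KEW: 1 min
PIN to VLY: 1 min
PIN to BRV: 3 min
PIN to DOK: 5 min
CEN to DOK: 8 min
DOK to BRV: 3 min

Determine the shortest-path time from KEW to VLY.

Running Dijkstra from KEW:
KEW: 0
ALP: 1  (via KEW)
CEN: 2  (via KEW)
VLY: 3  (via ALP)
Shortest route: KEW–ALP–VLY = 3 min.

3 min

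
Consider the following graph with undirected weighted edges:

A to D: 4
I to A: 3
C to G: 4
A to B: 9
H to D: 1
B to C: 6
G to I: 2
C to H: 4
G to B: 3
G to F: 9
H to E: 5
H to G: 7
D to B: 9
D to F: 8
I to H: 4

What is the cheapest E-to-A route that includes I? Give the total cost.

12

Shortest E→I: E → H → I = 9
Best I to A: I → A costing 3
Total via I: 9 + 3 = 12.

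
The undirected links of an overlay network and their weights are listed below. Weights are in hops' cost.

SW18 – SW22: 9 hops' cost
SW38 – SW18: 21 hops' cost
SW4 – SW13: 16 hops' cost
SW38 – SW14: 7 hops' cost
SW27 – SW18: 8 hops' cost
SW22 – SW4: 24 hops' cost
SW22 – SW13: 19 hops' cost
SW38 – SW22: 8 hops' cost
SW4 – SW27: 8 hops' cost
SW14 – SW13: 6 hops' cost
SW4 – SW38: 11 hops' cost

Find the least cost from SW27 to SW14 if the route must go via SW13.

30 hops' cost

Shortest SW27→SW13: SW27 → SW4 → SW13 = 24
Best SW13 to SW14: SW13 → SW14 costing 6
Total via SW13: 24 + 6 = 30 hops' cost.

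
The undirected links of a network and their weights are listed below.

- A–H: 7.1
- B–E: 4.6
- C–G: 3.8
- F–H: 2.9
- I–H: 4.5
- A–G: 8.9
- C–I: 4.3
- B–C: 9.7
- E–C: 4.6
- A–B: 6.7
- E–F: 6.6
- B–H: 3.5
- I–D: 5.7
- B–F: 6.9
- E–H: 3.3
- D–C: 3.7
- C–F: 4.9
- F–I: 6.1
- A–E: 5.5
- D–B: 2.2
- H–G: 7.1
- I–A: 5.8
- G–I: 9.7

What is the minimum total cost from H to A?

Running Dijkstra from H:
H: 0
F: 2.9  (via H)
E: 3.3  (via H)
B: 3.5  (via H)
I: 4.5  (via H)
D: 5.7  (via B)
A: 7.1  (via H)
Shortest route: H → A = 7.1.

7.1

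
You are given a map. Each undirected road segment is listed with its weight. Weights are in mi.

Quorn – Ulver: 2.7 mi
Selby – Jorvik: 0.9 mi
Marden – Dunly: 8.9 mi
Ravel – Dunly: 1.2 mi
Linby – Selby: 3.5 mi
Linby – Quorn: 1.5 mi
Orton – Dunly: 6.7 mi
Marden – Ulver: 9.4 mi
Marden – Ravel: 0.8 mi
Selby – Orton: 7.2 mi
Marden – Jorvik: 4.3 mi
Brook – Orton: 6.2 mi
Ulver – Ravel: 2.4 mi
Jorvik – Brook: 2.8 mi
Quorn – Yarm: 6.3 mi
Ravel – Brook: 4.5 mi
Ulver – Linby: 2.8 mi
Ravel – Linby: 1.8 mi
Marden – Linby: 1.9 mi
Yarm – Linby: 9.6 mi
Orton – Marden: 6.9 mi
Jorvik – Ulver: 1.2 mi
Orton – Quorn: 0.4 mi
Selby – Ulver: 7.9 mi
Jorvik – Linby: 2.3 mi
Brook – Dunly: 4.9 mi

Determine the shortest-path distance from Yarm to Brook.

Settle nodes by increasing distance from Yarm:
Yarm: 0
Quorn: 6.3  (via Yarm)
Orton: 6.7  (via Quorn)
Linby: 7.8  (via Quorn)
Ulver: 9  (via Quorn)
Ravel: 9.6  (via Linby)
Marden: 9.7  (via Linby)
Jorvik: 10.1  (via Linby)
Dunly: 10.8  (via Ravel)
Selby: 11  (via Jorvik)
Brook: 12.9  (via Orton)
Shortest route: Yarm → Quorn → Orton → Brook = 12.9 mi.

12.9 mi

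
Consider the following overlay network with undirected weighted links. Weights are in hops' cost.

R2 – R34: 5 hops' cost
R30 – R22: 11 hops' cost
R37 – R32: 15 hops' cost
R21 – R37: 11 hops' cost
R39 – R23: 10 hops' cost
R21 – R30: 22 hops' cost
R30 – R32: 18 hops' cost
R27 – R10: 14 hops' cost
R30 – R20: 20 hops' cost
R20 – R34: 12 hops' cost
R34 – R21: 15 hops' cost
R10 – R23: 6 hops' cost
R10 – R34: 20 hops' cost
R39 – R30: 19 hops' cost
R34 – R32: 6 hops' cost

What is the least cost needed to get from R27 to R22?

60 hops' cost

Candidate routes:
R27–R10–R34–R32–R30–R22: 14+20+6+18+11 = 69
R27–R10–R23–R39–R30–R22: 14+6+10+19+11 = 60
The minimum is 60 hops' cost via R27–R10–R23–R39–R30–R22.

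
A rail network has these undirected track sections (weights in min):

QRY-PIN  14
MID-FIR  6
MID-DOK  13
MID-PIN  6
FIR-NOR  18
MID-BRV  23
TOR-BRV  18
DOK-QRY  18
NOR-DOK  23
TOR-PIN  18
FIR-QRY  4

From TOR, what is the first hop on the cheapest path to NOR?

Compare a few routes:
TOR - PIN - MID - FIR - NOR: 18+6+6+18 = 48
TOR - PIN - QRY - FIR - NOR: 18+14+4+18 = 54
TOR - PIN - MID - DOK - NOR: 18+6+13+23 = 60
TOR - BRV - MID - FIR - NOR: 18+23+6+18 = 65
Cheapest is TOR - PIN - MID - FIR - NOR at 48 min.
So from TOR the first move is to PIN.

PIN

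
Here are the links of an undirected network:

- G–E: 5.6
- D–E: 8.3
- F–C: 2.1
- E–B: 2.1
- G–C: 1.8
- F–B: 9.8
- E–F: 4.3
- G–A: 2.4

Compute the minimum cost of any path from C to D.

Candidate routes:
C → F → E → D: 2.1+4.3+8.3 = 14.7
C → G → E → D: 1.8+5.6+8.3 = 15.7
The minimum is 14.7 via C → F → E → D.

14.7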